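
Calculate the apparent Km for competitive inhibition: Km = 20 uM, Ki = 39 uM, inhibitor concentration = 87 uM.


Km_app = Km * (1 + [I]/Ki)
Km_app = 20 * (1 + 87/39)
Km_app = 64.6154 uM

64.6154 uM


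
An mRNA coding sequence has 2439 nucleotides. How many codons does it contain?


codons = nucleotides / 3
codons = 2439 / 3 = 813

813


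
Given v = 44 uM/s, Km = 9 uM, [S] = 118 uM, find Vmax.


Vmax = v * (Km + [S]) / [S]
Vmax = 44 * (9 + 118) / 118
Vmax = 47.3559 uM/s

47.3559 uM/s


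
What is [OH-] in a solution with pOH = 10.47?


[OH-] = 10^(-pOH)
[OH-] = 10^(-10.47)
[OH-] = 3.388e-11 M

3.388e-11 M


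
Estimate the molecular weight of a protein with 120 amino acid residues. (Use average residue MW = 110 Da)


MW = n_residues * 110 Da
MW = 120 * 110
MW = 13200 Da

13200 Da


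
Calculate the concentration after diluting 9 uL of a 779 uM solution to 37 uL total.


C2 = C1 * V1 / V2
C2 = 779 * 9 / 37
C2 = 189.4865 uM

189.4865 uM


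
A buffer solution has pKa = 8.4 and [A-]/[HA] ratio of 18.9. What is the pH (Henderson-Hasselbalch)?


pH = pKa + log10([A-]/[HA])
pH = 8.4 + log10(18.9)
pH = 9.6765

9.6765


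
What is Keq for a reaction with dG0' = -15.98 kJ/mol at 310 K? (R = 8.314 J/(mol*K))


Keq = exp(-dG0 * 1000 / (R * T))
Keq = exp(-(-15.98) * 1000 / (8.314 * 310))
Keq = 492.8431

492.8431


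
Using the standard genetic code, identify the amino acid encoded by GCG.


Standard genetic code lookup.
Codon GCG -> Ala

Ala


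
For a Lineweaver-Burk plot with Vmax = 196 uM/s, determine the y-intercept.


y-intercept = 1/Vmax
= 1/196
= 0.0051 s/uM

0.0051 s/uM


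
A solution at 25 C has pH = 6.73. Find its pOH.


pOH = 14 - pH
pOH = 14 - 6.73
pOH = 7.27

7.27


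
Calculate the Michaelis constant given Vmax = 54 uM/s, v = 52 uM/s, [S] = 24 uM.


Km = [S] * (Vmax - v) / v
Km = 24 * (54 - 52) / 52
Km = 0.9231 uM

0.9231 uM


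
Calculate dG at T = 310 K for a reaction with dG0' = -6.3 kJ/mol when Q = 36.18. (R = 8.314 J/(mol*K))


dG = dG0' + RT * ln(Q) / 1000
dG = -6.3 + 8.314 * 310 * ln(36.18) / 1000
dG = 2.9488 kJ/mol

2.9488 kJ/mol


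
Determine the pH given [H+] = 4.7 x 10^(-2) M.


pH = -log10([H+])
pH = -log10(4.7 x 10^(-2))
pH = 1.3279

1.3279


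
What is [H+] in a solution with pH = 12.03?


[H+] = 10^(-pH)
[H+] = 10^(-12.03)
[H+] = 9.333e-13 M

9.333e-13 M


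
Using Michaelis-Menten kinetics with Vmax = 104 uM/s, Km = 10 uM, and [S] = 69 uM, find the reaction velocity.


v = Vmax * [S] / (Km + [S])
v = 104 * 69 / (10 + 69)
v = 90.8354 uM/s

90.8354 uM/s


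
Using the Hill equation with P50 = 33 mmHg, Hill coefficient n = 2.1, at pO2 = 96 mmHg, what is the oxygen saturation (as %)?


Y = pO2^n / (P50^n + pO2^n)
Y = 96^2.1 / (33^2.1 + 96^2.1)
Y = 90.4%

90.4%


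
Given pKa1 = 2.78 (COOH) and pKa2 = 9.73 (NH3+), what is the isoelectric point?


pI = (pKa1 + pKa2) / 2
pI = (2.78 + 9.73) / 2
pI = 6.255

6.255


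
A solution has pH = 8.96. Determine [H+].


[H+] = 10^(-pH)
[H+] = 10^(-8.96)
[H+] = 1.096e-09 M

1.096e-09 M


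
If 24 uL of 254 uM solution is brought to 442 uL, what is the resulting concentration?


C2 = C1 * V1 / V2
C2 = 254 * 24 / 442
C2 = 13.7919 uM

13.7919 uM


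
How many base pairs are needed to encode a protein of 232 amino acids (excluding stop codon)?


Each amino acid = 1 codon = 3 bp
bp = 232 * 3 = 696 bp

696 bp


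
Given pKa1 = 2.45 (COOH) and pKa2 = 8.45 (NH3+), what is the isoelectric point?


pI = (pKa1 + pKa2) / 2
pI = (2.45 + 8.45) / 2
pI = 5.45

5.45


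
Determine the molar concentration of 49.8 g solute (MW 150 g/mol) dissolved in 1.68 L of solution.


C = (mass / MW) / volume
C = (49.8 / 150) / 1.68
C = 0.1976 M

0.1976 M


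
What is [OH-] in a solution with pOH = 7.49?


[OH-] = 10^(-pOH)
[OH-] = 10^(-7.49)
[OH-] = 3.236e-08 M

3.236e-08 M


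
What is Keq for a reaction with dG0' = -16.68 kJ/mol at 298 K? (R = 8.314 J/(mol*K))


Keq = exp(-dG0 * 1000 / (R * T))
Keq = exp(-(-16.68) * 1000 / (8.314 * 298))
Keq = 839.1569

839.1569


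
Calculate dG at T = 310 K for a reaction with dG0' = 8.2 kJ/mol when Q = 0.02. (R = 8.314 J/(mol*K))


dG = dG0' + RT * ln(Q) / 1000
dG = 8.2 + 8.314 * 310 * ln(0.02) / 1000
dG = -1.8826 kJ/mol

-1.8826 kJ/mol


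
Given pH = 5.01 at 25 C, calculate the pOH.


pOH = 14 - pH
pOH = 14 - 5.01
pOH = 8.99

8.99


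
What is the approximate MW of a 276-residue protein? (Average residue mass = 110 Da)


MW = n_residues * 110 Da
MW = 276 * 110
MW = 30360 Da

30360 Da


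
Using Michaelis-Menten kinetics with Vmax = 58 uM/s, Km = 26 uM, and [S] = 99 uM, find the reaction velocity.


v = Vmax * [S] / (Km + [S])
v = 58 * 99 / (26 + 99)
v = 45.936 uM/s

45.936 uM/s


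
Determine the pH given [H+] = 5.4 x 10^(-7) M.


pH = -log10([H+])
pH = -log10(5.4 x 10^(-7))
pH = 6.2676

6.2676


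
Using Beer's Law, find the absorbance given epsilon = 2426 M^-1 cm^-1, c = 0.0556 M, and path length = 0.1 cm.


A = epsilon * c * l
A = 2426 * 0.0556 * 0.1
A = 13.4886

13.4886


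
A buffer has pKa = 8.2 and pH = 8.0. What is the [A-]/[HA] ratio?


[A-]/[HA] = 10^(pH - pKa)
= 10^(8.0 - 8.2)
= 0.631

0.631


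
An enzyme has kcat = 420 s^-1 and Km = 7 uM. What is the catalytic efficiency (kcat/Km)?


Catalytic efficiency = kcat / Km
= 420 / 7
= 60.0 uM^-1*s^-1

60.0 uM^-1*s^-1


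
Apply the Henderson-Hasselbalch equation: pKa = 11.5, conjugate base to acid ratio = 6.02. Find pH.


pH = pKa + log10([A-]/[HA])
pH = 11.5 + log10(6.02)
pH = 12.2796

12.2796


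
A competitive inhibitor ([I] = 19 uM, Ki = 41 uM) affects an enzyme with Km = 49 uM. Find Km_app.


Km_app = Km * (1 + [I]/Ki)
Km_app = 49 * (1 + 19/41)
Km_app = 71.7073 uM

71.7073 uM


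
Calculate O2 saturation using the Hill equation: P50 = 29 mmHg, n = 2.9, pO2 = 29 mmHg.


Y = pO2^n / (P50^n + pO2^n)
Y = 29^2.9 / (29^2.9 + 29^2.9)
Y = 50.0%

50.0%


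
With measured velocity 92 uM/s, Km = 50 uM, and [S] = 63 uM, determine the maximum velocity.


Vmax = v * (Km + [S]) / [S]
Vmax = 92 * (50 + 63) / 63
Vmax = 165.0159 uM/s

165.0159 uM/s


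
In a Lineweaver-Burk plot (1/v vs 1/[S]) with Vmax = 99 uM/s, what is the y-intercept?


y-intercept = 1/Vmax
= 1/99
= 0.0101 s/uM

0.0101 s/uM


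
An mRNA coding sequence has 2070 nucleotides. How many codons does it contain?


codons = nucleotides / 3
codons = 2070 / 3 = 690

690


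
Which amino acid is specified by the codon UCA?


Standard genetic code lookup.
Codon UCA -> Ser

Ser


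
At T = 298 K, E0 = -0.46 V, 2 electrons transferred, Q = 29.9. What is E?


E = E0 - (RT/nF) * ln(Q)
E = -0.46 - (8.314 * 298 / (2 * 96485)) * ln(29.9)
E = -0.5036 V

-0.5036 V


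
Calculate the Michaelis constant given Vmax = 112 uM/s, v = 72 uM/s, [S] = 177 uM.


Km = [S] * (Vmax - v) / v
Km = 177 * (112 - 72) / 72
Km = 98.3333 uM

98.3333 uM


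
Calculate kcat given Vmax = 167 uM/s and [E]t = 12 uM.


kcat = Vmax / [E]t
kcat = 167 / 12
kcat = 13.9167 s^-1

13.9167 s^-1


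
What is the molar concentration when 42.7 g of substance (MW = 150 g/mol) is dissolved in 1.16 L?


C = (mass / MW) / volume
C = (42.7 / 150) / 1.16
C = 0.2454 M

0.2454 M


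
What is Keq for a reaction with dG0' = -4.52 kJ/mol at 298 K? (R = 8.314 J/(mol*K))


Keq = exp(-dG0 * 1000 / (R * T))
Keq = exp(-(-4.52) * 1000 / (8.314 * 298))
Keq = 6.1989

6.1989


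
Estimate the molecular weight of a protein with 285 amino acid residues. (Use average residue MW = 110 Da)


MW = n_residues * 110 Da
MW = 285 * 110
MW = 31350 Da

31350 Da


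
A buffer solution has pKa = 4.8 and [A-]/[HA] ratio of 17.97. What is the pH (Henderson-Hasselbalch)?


pH = pKa + log10([A-]/[HA])
pH = 4.8 + log10(17.97)
pH = 6.0545

6.0545


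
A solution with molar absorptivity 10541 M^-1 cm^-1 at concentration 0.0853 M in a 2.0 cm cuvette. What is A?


A = epsilon * c * l
A = 10541 * 0.0853 * 2.0
A = 1798.2946

1798.2946


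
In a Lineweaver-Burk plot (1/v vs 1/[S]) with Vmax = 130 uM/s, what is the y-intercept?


y-intercept = 1/Vmax
= 1/130
= 0.0077 s/uM

0.0077 s/uM


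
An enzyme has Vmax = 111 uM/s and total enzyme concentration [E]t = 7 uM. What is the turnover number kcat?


kcat = Vmax / [E]t
kcat = 111 / 7
kcat = 15.8571 s^-1

15.8571 s^-1


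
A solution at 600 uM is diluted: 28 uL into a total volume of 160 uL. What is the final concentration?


C2 = C1 * V1 / V2
C2 = 600 * 28 / 160
C2 = 105.0 uM

105.0 uM


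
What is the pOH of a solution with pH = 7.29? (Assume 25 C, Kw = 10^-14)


pOH = 14 - pH
pOH = 14 - 7.29
pOH = 6.71

6.71


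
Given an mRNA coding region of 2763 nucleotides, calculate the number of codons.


codons = nucleotides / 3
codons = 2763 / 3 = 921

921


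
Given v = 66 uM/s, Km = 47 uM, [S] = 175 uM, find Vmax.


Vmax = v * (Km + [S]) / [S]
Vmax = 66 * (47 + 175) / 175
Vmax = 83.7257 uM/s

83.7257 uM/s


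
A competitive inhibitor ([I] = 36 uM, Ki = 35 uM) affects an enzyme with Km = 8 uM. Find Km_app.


Km_app = Km * (1 + [I]/Ki)
Km_app = 8 * (1 + 36/35)
Km_app = 16.2286 uM

16.2286 uM


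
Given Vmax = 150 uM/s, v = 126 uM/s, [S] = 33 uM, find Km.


Km = [S] * (Vmax - v) / v
Km = 33 * (150 - 126) / 126
Km = 6.2857 uM

6.2857 uM


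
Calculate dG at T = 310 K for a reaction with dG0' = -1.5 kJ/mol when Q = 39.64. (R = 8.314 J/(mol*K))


dG = dG0' + RT * ln(Q) / 1000
dG = -1.5 + 8.314 * 310 * ln(39.64) / 1000
dG = 7.9842 kJ/mol

7.9842 kJ/mol


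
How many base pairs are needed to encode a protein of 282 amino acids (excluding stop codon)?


Each amino acid = 1 codon = 3 bp
bp = 282 * 3 = 846 bp

846 bp


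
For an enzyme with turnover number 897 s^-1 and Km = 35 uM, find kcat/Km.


Catalytic efficiency = kcat / Km
= 897 / 35
= 25.6286 uM^-1*s^-1

25.6286 uM^-1*s^-1


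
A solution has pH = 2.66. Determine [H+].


[H+] = 10^(-pH)
[H+] = 10^(-2.66)
[H+] = 0.0022 M

0.0022 M


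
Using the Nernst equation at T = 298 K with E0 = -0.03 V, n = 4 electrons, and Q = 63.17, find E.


E = E0 - (RT/nF) * ln(Q)
E = -0.03 - (8.314 * 298 / (4 * 96485)) * ln(63.17)
E = -0.0566 V

-0.0566 V


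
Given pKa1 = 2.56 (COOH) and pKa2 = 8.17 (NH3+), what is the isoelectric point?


pI = (pKa1 + pKa2) / 2
pI = (2.56 + 8.17) / 2
pI = 5.365

5.365


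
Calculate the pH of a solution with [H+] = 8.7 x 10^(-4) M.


pH = -log10([H+])
pH = -log10(8.7 x 10^(-4))
pH = 3.0605

3.0605


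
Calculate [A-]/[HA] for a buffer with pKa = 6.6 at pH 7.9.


[A-]/[HA] = 10^(pH - pKa)
= 10^(7.9 - 6.6)
= 19.9526

19.9526


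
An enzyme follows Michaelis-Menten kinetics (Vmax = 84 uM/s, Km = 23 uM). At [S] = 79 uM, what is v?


v = Vmax * [S] / (Km + [S])
v = 84 * 79 / (23 + 79)
v = 65.0588 uM/s

65.0588 uM/s


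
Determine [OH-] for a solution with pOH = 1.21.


[OH-] = 10^(-pOH)
[OH-] = 10^(-1.21)
[OH-] = 0.0617 M

0.0617 M


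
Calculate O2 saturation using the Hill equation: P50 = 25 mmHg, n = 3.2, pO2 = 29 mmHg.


Y = pO2^n / (P50^n + pO2^n)
Y = 29^3.2 / (25^3.2 + 29^3.2)
Y = 61.66%

61.66%


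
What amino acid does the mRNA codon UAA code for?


Standard genetic code lookup.
Codon UAA -> Stop

Stop


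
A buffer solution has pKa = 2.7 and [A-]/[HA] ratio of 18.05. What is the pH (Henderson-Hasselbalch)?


pH = pKa + log10([A-]/[HA])
pH = 2.7 + log10(18.05)
pH = 3.9565

3.9565


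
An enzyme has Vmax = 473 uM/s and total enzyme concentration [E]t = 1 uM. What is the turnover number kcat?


kcat = Vmax / [E]t
kcat = 473 / 1
kcat = 473.0 s^-1

473.0 s^-1


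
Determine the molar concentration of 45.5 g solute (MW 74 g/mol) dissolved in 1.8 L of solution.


C = (mass / MW) / volume
C = (45.5 / 74) / 1.8
C = 0.3416 M

0.3416 M


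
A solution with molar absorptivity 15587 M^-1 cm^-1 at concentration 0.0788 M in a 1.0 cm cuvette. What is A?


A = epsilon * c * l
A = 15587 * 0.0788 * 1.0
A = 1228.2556

1228.2556


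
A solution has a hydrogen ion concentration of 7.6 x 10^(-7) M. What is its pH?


pH = -log10([H+])
pH = -log10(7.6 x 10^(-7))
pH = 6.1192

6.1192


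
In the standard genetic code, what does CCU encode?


Standard genetic code lookup.
Codon CCU -> Pro

Pro


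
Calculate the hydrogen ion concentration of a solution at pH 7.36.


[H+] = 10^(-pH)
[H+] = 10^(-7.36)
[H+] = 4.365e-08 M

4.365e-08 M


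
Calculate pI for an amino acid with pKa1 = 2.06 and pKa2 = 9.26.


pI = (pKa1 + pKa2) / 2
pI = (2.06 + 9.26) / 2
pI = 5.66

5.66


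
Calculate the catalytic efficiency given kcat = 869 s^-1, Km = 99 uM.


Catalytic efficiency = kcat / Km
= 869 / 99
= 8.7778 uM^-1*s^-1

8.7778 uM^-1*s^-1


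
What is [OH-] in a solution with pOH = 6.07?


[OH-] = 10^(-pOH)
[OH-] = 10^(-6.07)
[OH-] = 8.511e-07 M

8.511e-07 M


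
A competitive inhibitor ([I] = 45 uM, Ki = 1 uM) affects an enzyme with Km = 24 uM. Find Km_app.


Km_app = Km * (1 + [I]/Ki)
Km_app = 24 * (1 + 45/1)
Km_app = 1104.0 uM

1104.0 uM


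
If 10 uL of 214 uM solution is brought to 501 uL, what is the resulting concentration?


C2 = C1 * V1 / V2
C2 = 214 * 10 / 501
C2 = 4.2715 uM

4.2715 uM


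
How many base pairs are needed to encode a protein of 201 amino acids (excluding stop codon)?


Each amino acid = 1 codon = 3 bp
bp = 201 * 3 = 603 bp

603 bp


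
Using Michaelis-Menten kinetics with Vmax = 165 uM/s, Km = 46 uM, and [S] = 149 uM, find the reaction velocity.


v = Vmax * [S] / (Km + [S])
v = 165 * 149 / (46 + 149)
v = 126.0769 uM/s

126.0769 uM/s


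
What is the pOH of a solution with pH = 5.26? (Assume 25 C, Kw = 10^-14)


pOH = 14 - pH
pOH = 14 - 5.26
pOH = 8.74

8.74


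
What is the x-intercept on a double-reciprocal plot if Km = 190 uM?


x-intercept = -1/Km
= -1/190
= -0.0053 1/uM

-0.0053 1/uM


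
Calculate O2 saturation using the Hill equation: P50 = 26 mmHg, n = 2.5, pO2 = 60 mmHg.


Y = pO2^n / (P50^n + pO2^n)
Y = 60^2.5 / (26^2.5 + 60^2.5)
Y = 89.0%

89.0%


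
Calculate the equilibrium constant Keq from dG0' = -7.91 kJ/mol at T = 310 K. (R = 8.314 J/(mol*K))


Keq = exp(-dG0 * 1000 / (R * T))
Keq = exp(-(-7.91) * 1000 / (8.314 * 310))
Keq = 21.5216

21.5216


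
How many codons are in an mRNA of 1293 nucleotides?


codons = nucleotides / 3
codons = 1293 / 3 = 431

431


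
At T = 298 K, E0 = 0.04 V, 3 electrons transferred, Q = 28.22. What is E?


E = E0 - (RT/nF) * ln(Q)
E = 0.04 - (8.314 * 298 / (3 * 96485)) * ln(28.22)
E = 0.0114 V

0.0114 V


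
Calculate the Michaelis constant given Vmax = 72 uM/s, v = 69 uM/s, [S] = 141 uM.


Km = [S] * (Vmax - v) / v
Km = 141 * (72 - 69) / 69
Km = 6.1304 uM

6.1304 uM


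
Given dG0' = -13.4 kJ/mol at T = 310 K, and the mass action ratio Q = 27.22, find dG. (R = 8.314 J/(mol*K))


dG = dG0' + RT * ln(Q) / 1000
dG = -13.4 + 8.314 * 310 * ln(27.22) / 1000
dG = -4.8846 kJ/mol

-4.8846 kJ/mol


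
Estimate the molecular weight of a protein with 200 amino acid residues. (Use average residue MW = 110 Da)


MW = n_residues * 110 Da
MW = 200 * 110
MW = 22000 Da

22000 Da


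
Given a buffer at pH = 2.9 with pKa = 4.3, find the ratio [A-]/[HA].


[A-]/[HA] = 10^(pH - pKa)
= 10^(2.9 - 4.3)
= 0.0398

0.0398


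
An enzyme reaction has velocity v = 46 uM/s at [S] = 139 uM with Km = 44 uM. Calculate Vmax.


Vmax = v * (Km + [S]) / [S]
Vmax = 46 * (44 + 139) / 139
Vmax = 60.5612 uM/s

60.5612 uM/s


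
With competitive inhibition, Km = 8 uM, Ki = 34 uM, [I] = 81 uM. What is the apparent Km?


Km_app = Km * (1 + [I]/Ki)
Km_app = 8 * (1 + 81/34)
Km_app = 27.0588 uM

27.0588 uM


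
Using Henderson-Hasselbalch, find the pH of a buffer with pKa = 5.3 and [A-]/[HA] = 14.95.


pH = pKa + log10([A-]/[HA])
pH = 5.3 + log10(14.95)
pH = 6.4746

6.4746


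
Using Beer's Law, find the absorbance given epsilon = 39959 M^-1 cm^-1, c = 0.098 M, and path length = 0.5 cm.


A = epsilon * c * l
A = 39959 * 0.098 * 0.5
A = 1957.991

1957.991


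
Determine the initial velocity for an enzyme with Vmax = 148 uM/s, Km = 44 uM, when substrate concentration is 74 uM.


v = Vmax * [S] / (Km + [S])
v = 148 * 74 / (44 + 74)
v = 92.8136 uM/s

92.8136 uM/s


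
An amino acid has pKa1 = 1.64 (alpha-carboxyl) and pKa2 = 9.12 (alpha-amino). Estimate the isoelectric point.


pI = (pKa1 + pKa2) / 2
pI = (1.64 + 9.12) / 2
pI = 5.38

5.38


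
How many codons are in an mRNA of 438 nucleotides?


codons = nucleotides / 3
codons = 438 / 3 = 146

146


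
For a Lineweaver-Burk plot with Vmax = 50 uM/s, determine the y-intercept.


y-intercept = 1/Vmax
= 1/50
= 0.02 s/uM

0.02 s/uM


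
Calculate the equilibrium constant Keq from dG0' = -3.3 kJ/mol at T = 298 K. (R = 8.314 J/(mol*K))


Keq = exp(-dG0 * 1000 / (R * T))
Keq = exp(-(-3.3) * 1000 / (8.314 * 298))
Keq = 3.7884

3.7884


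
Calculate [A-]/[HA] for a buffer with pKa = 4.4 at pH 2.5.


[A-]/[HA] = 10^(pH - pKa)
= 10^(2.5 - 4.4)
= 0.0126

0.0126


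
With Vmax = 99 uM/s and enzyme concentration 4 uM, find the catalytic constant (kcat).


kcat = Vmax / [E]t
kcat = 99 / 4
kcat = 24.75 s^-1

24.75 s^-1


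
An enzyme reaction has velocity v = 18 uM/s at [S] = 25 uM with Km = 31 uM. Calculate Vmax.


Vmax = v * (Km + [S]) / [S]
Vmax = 18 * (31 + 25) / 25
Vmax = 40.32 uM/s

40.32 uM/s


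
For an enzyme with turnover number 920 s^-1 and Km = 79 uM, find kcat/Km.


Catalytic efficiency = kcat / Km
= 920 / 79
= 11.6456 uM^-1*s^-1

11.6456 uM^-1*s^-1


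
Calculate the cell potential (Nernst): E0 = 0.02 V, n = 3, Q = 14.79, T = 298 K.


E = E0 - (RT/nF) * ln(Q)
E = 0.02 - (8.314 * 298 / (3 * 96485)) * ln(14.79)
E = -0.0031 V

-0.0031 V


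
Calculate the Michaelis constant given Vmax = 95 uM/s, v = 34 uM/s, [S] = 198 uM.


Km = [S] * (Vmax - v) / v
Km = 198 * (95 - 34) / 34
Km = 355.2353 uM

355.2353 uM


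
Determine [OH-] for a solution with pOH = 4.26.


[OH-] = 10^(-pOH)
[OH-] = 10^(-4.26)
[OH-] = 5.495e-05 M

5.495e-05 M


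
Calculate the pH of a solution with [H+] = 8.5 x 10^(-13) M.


pH = -log10([H+])
pH = -log10(8.5 x 10^(-13))
pH = 12.0706

12.0706


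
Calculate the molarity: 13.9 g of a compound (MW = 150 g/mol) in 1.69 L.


C = (mass / MW) / volume
C = (13.9 / 150) / 1.69
C = 0.0548 M

0.0548 M


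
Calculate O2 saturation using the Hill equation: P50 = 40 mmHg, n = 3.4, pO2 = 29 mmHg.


Y = pO2^n / (P50^n + pO2^n)
Y = 29^3.4 / (40^3.4 + 29^3.4)
Y = 25.1%

25.1%


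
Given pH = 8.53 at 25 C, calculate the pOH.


pOH = 14 - pH
pOH = 14 - 8.53
pOH = 5.47

5.47


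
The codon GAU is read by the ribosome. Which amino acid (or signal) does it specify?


Standard genetic code lookup.
Codon GAU -> Asp

Asp


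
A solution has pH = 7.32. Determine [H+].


[H+] = 10^(-pH)
[H+] = 10^(-7.32)
[H+] = 4.786e-08 M

4.786e-08 M


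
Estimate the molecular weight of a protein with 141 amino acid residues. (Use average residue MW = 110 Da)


MW = n_residues * 110 Da
MW = 141 * 110
MW = 15510 Da

15510 Da


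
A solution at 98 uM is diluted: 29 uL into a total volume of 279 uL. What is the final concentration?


C2 = C1 * V1 / V2
C2 = 98 * 29 / 279
C2 = 10.1864 uM

10.1864 uM


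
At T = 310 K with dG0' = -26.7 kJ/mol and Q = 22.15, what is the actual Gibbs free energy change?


dG = dG0' + RT * ln(Q) / 1000
dG = -26.7 + 8.314 * 310 * ln(22.15) / 1000
dG = -18.7158 kJ/mol

-18.7158 kJ/mol


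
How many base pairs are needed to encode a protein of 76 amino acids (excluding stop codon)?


Each amino acid = 1 codon = 3 bp
bp = 76 * 3 = 228 bp

228 bp


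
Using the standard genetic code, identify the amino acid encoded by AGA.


Standard genetic code lookup.
Codon AGA -> Arg

Arg


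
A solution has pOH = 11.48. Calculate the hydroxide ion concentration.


[OH-] = 10^(-pOH)
[OH-] = 10^(-11.48)
[OH-] = 3.311e-12 M

3.311e-12 M


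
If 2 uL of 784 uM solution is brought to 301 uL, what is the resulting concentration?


C2 = C1 * V1 / V2
C2 = 784 * 2 / 301
C2 = 5.2093 uM

5.2093 uM


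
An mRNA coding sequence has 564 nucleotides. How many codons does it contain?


codons = nucleotides / 3
codons = 564 / 3 = 188

188


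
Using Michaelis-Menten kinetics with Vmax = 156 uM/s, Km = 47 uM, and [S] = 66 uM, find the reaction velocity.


v = Vmax * [S] / (Km + [S])
v = 156 * 66 / (47 + 66)
v = 91.115 uM/s

91.115 uM/s


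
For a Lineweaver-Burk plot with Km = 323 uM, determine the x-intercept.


x-intercept = -1/Km
= -1/323
= -0.0031 1/uM

-0.0031 1/uM


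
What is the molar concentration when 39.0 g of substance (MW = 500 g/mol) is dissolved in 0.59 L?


C = (mass / MW) / volume
C = (39.0 / 500) / 0.59
C = 0.1322 M

0.1322 M


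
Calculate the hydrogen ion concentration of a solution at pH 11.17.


[H+] = 10^(-pH)
[H+] = 10^(-11.17)
[H+] = 6.761e-12 M

6.761e-12 M


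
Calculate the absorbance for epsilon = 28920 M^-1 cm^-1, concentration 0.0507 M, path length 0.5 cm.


A = epsilon * c * l
A = 28920 * 0.0507 * 0.5
A = 733.122

733.122


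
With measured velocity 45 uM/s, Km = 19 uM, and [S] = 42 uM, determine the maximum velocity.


Vmax = v * (Km + [S]) / [S]
Vmax = 45 * (19 + 42) / 42
Vmax = 65.3571 uM/s

65.3571 uM/s


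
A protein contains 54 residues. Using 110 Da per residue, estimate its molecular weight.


MW = n_residues * 110 Da
MW = 54 * 110
MW = 5940 Da

5940 Da


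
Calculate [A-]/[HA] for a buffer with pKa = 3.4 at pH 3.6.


[A-]/[HA] = 10^(pH - pKa)
= 10^(3.6 - 3.4)
= 1.5849

1.5849


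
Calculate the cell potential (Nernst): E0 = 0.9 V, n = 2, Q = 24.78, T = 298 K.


E = E0 - (RT/nF) * ln(Q)
E = 0.9 - (8.314 * 298 / (2 * 96485)) * ln(24.78)
E = 0.8588 V

0.8588 V


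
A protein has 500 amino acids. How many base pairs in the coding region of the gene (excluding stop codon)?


Each amino acid = 1 codon = 3 bp
bp = 500 * 3 = 1500 bp

1500 bp


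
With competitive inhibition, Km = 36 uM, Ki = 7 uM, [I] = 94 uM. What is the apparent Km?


Km_app = Km * (1 + [I]/Ki)
Km_app = 36 * (1 + 94/7)
Km_app = 519.4286 uM

519.4286 uM


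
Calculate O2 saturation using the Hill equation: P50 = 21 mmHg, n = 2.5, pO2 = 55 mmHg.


Y = pO2^n / (P50^n + pO2^n)
Y = 55^2.5 / (21^2.5 + 55^2.5)
Y = 91.74%

91.74%


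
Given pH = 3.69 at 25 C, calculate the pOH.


pOH = 14 - pH
pOH = 14 - 3.69
pOH = 10.31

10.31


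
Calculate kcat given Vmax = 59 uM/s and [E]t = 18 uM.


kcat = Vmax / [E]t
kcat = 59 / 18
kcat = 3.2778 s^-1

3.2778 s^-1


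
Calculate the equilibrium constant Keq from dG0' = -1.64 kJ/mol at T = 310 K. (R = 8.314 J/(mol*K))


Keq = exp(-dG0 * 1000 / (R * T))
Keq = exp(-(-1.64) * 1000 / (8.314 * 310))
Keq = 1.8895

1.8895


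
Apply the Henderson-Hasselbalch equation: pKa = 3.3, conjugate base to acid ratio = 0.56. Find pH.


pH = pKa + log10([A-]/[HA])
pH = 3.3 + log10(0.56)
pH = 3.0482

3.0482


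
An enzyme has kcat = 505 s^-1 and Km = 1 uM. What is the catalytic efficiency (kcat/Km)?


Catalytic efficiency = kcat / Km
= 505 / 1
= 505.0 uM^-1*s^-1

505.0 uM^-1*s^-1


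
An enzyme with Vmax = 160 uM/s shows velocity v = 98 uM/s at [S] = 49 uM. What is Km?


Km = [S] * (Vmax - v) / v
Km = 49 * (160 - 98) / 98
Km = 31.0 uM

31.0 uM


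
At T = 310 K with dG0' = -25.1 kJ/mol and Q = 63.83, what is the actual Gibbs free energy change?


dG = dG0' + RT * ln(Q) / 1000
dG = -25.1 + 8.314 * 310 * ln(63.83) / 1000
dG = -14.388 kJ/mol

-14.388 kJ/mol


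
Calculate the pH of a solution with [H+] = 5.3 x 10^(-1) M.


pH = -log10([H+])
pH = -log10(5.3 x 10^(-1))
pH = 0.2757

0.2757


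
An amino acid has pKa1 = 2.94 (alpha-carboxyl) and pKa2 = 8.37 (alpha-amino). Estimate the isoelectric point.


pI = (pKa1 + pKa2) / 2
pI = (2.94 + 8.37) / 2
pI = 5.655

5.655


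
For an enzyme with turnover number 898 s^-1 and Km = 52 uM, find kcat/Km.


Catalytic efficiency = kcat / Km
= 898 / 52
= 17.2692 uM^-1*s^-1

17.2692 uM^-1*s^-1


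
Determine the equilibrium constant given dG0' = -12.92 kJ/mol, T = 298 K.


Keq = exp(-dG0 * 1000 / (R * T))
Keq = exp(-(-12.92) * 1000 / (8.314 * 298))
Keq = 183.9719

183.9719


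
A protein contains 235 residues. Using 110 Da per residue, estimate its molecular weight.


MW = n_residues * 110 Da
MW = 235 * 110
MW = 25850 Da

25850 Da


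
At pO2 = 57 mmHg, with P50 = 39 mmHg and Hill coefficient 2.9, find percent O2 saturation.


Y = pO2^n / (P50^n + pO2^n)
Y = 57^2.9 / (39^2.9 + 57^2.9)
Y = 75.04%

75.04%


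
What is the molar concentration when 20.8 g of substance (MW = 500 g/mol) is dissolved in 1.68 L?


C = (mass / MW) / volume
C = (20.8 / 500) / 1.68
C = 0.0248 M

0.0248 M


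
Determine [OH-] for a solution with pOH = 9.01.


[OH-] = 10^(-pOH)
[OH-] = 10^(-9.01)
[OH-] = 9.772e-10 M

9.772e-10 M


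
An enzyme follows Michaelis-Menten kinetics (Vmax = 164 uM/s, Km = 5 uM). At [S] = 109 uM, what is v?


v = Vmax * [S] / (Km + [S])
v = 164 * 109 / (5 + 109)
v = 156.807 uM/s

156.807 uM/s


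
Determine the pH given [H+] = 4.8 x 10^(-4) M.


pH = -log10([H+])
pH = -log10(4.8 x 10^(-4))
pH = 3.3188

3.3188


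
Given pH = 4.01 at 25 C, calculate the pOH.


pOH = 14 - pH
pOH = 14 - 4.01
pOH = 9.99

9.99


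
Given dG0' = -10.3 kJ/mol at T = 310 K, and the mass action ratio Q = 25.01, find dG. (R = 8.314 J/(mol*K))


dG = dG0' + RT * ln(Q) / 1000
dG = -10.3 + 8.314 * 310 * ln(25.01) / 1000
dG = -2.0028 kJ/mol

-2.0028 kJ/mol


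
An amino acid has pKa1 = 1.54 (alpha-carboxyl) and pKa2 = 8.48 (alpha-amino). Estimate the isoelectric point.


pI = (pKa1 + pKa2) / 2
pI = (1.54 + 8.48) / 2
pI = 5.01

5.01


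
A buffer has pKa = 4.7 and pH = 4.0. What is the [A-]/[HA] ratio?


[A-]/[HA] = 10^(pH - pKa)
= 10^(4.0 - 4.7)
= 0.1995

0.1995


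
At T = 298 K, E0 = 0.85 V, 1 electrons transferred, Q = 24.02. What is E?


E = E0 - (RT/nF) * ln(Q)
E = 0.85 - (8.314 * 298 / (1 * 96485)) * ln(24.02)
E = 0.7684 V

0.7684 V


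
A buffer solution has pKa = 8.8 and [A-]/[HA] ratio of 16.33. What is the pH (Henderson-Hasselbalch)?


pH = pKa + log10([A-]/[HA])
pH = 8.8 + log10(16.33)
pH = 10.013

10.013


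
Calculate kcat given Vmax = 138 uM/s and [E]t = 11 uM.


kcat = Vmax / [E]t
kcat = 138 / 11
kcat = 12.5455 s^-1

12.5455 s^-1


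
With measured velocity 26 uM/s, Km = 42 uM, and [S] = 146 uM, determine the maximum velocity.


Vmax = v * (Km + [S]) / [S]
Vmax = 26 * (42 + 146) / 146
Vmax = 33.4795 uM/s

33.4795 uM/s


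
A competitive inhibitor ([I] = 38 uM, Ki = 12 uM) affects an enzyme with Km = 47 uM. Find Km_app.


Km_app = Km * (1 + [I]/Ki)
Km_app = 47 * (1 + 38/12)
Km_app = 195.8333 uM

195.8333 uM


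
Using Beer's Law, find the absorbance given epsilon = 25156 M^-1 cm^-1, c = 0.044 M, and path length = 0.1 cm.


A = epsilon * c * l
A = 25156 * 0.044 * 0.1
A = 110.6864

110.6864


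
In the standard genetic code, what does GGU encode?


Standard genetic code lookup.
Codon GGU -> Gly

Gly


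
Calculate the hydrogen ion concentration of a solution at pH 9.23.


[H+] = 10^(-pH)
[H+] = 10^(-9.23)
[H+] = 5.888e-10 M

5.888e-10 M


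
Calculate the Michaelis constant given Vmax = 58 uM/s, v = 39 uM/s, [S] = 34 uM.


Km = [S] * (Vmax - v) / v
Km = 34 * (58 - 39) / 39
Km = 16.5641 uM

16.5641 uM


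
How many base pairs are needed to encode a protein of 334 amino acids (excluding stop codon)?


Each amino acid = 1 codon = 3 bp
bp = 334 * 3 = 1002 bp

1002 bp


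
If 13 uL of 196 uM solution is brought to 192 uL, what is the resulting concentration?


C2 = C1 * V1 / V2
C2 = 196 * 13 / 192
C2 = 13.2708 uM

13.2708 uM


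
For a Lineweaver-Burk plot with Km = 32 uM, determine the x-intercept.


x-intercept = -1/Km
= -1/32
= -0.0312 1/uM

-0.0312 1/uM


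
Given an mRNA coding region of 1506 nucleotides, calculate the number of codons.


codons = nucleotides / 3
codons = 1506 / 3 = 502

502


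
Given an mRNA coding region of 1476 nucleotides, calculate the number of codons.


codons = nucleotides / 3
codons = 1476 / 3 = 492

492


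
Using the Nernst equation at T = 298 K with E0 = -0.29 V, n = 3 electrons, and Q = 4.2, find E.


E = E0 - (RT/nF) * ln(Q)
E = -0.29 - (8.314 * 298 / (3 * 96485)) * ln(4.2)
E = -0.3023 V

-0.3023 V


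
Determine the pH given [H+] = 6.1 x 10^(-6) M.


pH = -log10([H+])
pH = -log10(6.1 x 10^(-6))
pH = 5.2147

5.2147


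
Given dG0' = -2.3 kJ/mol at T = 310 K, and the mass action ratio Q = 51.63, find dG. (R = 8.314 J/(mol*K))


dG = dG0' + RT * ln(Q) / 1000
dG = -2.3 + 8.314 * 310 * ln(51.63) / 1000
dG = 7.8653 kJ/mol

7.8653 kJ/mol


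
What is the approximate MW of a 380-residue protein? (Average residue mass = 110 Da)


MW = n_residues * 110 Da
MW = 380 * 110
MW = 41800 Da

41800 Da


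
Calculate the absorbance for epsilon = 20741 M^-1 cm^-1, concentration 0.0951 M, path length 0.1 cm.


A = epsilon * c * l
A = 20741 * 0.0951 * 0.1
A = 197.2469

197.2469


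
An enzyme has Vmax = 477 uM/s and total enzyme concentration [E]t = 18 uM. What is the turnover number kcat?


kcat = Vmax / [E]t
kcat = 477 / 18
kcat = 26.5 s^-1

26.5 s^-1


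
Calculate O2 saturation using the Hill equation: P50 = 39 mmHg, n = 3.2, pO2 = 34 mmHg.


Y = pO2^n / (P50^n + pO2^n)
Y = 34^3.2 / (39^3.2 + 34^3.2)
Y = 39.2%

39.2%


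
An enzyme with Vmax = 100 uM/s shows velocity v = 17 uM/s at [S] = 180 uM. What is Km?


Km = [S] * (Vmax - v) / v
Km = 180 * (100 - 17) / 17
Km = 878.8235 uM

878.8235 uM


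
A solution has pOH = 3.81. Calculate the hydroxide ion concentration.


[OH-] = 10^(-pOH)
[OH-] = 10^(-3.81)
[OH-] = 1.549e-04 M

1.549e-04 M


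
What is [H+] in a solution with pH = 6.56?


[H+] = 10^(-pH)
[H+] = 10^(-6.56)
[H+] = 2.754e-07 M

2.754e-07 M


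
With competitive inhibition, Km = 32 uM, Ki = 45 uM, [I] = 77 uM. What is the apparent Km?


Km_app = Km * (1 + [I]/Ki)
Km_app = 32 * (1 + 77/45)
Km_app = 86.7556 uM

86.7556 uM


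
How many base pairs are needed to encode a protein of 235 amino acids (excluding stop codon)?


Each amino acid = 1 codon = 3 bp
bp = 235 * 3 = 705 bp

705 bp


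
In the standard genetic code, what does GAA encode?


Standard genetic code lookup.
Codon GAA -> Glu

Glu


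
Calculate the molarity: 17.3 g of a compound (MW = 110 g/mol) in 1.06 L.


C = (mass / MW) / volume
C = (17.3 / 110) / 1.06
C = 0.1484 M

0.1484 M


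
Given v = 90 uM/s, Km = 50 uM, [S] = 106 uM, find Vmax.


Vmax = v * (Km + [S]) / [S]
Vmax = 90 * (50 + 106) / 106
Vmax = 132.4528 uM/s

132.4528 uM/s


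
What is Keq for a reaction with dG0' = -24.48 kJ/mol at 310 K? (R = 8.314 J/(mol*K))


Keq = exp(-dG0 * 1000 / (R * T))
Keq = exp(-(-24.48) * 1000 / (8.314 * 310))
Keq = 13335.2312

13335.2312


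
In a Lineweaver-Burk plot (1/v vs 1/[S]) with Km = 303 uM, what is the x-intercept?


x-intercept = -1/Km
= -1/303
= -0.0033 1/uM

-0.0033 1/uM


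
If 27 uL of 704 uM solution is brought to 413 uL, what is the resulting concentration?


C2 = C1 * V1 / V2
C2 = 704 * 27 / 413
C2 = 46.0242 uM

46.0242 uM


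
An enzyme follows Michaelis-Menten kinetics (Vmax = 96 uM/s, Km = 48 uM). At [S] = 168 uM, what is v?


v = Vmax * [S] / (Km + [S])
v = 96 * 168 / (48 + 168)
v = 74.6667 uM/s

74.6667 uM/s


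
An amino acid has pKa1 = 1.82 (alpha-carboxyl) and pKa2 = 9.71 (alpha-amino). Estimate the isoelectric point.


pI = (pKa1 + pKa2) / 2
pI = (1.82 + 9.71) / 2
pI = 5.765

5.765


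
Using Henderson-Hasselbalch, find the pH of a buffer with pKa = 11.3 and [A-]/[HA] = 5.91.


pH = pKa + log10([A-]/[HA])
pH = 11.3 + log10(5.91)
pH = 12.0716

12.0716


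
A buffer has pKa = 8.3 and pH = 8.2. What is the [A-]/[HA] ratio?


[A-]/[HA] = 10^(pH - pKa)
= 10^(8.2 - 8.3)
= 0.7943

0.7943


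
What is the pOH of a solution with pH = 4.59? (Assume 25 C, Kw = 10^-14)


pOH = 14 - pH
pOH = 14 - 4.59
pOH = 9.41

9.41


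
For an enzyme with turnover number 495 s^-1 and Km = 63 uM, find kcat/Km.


Catalytic efficiency = kcat / Km
= 495 / 63
= 7.8571 uM^-1*s^-1

7.8571 uM^-1*s^-1


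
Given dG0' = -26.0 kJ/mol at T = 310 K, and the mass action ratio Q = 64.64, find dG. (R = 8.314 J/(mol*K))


dG = dG0' + RT * ln(Q) / 1000
dG = -26.0 + 8.314 * 310 * ln(64.64) / 1000
dG = -15.2555 kJ/mol

-15.2555 kJ/mol


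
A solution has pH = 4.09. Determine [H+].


[H+] = 10^(-pH)
[H+] = 10^(-4.09)
[H+] = 8.128e-05 M

8.128e-05 M


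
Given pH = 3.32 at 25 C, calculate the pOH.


pOH = 14 - pH
pOH = 14 - 3.32
pOH = 10.68

10.68


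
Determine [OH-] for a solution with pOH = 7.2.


[OH-] = 10^(-pOH)
[OH-] = 10^(-7.2)
[OH-] = 6.310e-08 M

6.310e-08 M


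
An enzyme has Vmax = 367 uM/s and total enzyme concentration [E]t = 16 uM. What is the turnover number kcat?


kcat = Vmax / [E]t
kcat = 367 / 16
kcat = 22.9375 s^-1

22.9375 s^-1


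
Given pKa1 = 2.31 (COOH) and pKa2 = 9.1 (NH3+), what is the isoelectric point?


pI = (pKa1 + pKa2) / 2
pI = (2.31 + 9.1) / 2
pI = 5.705

5.705


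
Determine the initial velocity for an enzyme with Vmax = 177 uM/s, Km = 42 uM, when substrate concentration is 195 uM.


v = Vmax * [S] / (Km + [S])
v = 177 * 195 / (42 + 195)
v = 145.6329 uM/s

145.6329 uM/s


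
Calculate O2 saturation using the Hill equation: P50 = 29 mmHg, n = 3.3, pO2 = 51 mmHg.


Y = pO2^n / (P50^n + pO2^n)
Y = 51^3.3 / (29^3.3 + 51^3.3)
Y = 86.56%

86.56%


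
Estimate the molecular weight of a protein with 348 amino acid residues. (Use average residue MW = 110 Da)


MW = n_residues * 110 Da
MW = 348 * 110
MW = 38280 Da

38280 Da


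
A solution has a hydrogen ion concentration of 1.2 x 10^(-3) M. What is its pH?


pH = -log10([H+])
pH = -log10(1.2 x 10^(-3))
pH = 2.9208

2.9208


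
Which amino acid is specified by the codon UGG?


Standard genetic code lookup.
Codon UGG -> Trp

Trp


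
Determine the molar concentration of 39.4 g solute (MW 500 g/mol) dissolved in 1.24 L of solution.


C = (mass / MW) / volume
C = (39.4 / 500) / 1.24
C = 0.0635 M

0.0635 M


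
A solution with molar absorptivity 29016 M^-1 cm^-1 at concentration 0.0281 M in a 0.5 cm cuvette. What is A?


A = epsilon * c * l
A = 29016 * 0.0281 * 0.5
A = 407.6748

407.6748


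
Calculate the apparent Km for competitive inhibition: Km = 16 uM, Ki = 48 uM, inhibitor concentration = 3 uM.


Km_app = Km * (1 + [I]/Ki)
Km_app = 16 * (1 + 3/48)
Km_app = 17.0 uM

17.0 uM


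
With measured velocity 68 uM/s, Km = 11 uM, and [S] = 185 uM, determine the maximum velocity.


Vmax = v * (Km + [S]) / [S]
Vmax = 68 * (11 + 185) / 185
Vmax = 72.0432 uM/s

72.0432 uM/s


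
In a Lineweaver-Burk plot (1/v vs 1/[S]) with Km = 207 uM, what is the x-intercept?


x-intercept = -1/Km
= -1/207
= -0.0048 1/uM

-0.0048 1/uM


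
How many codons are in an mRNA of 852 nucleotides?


codons = nucleotides / 3
codons = 852 / 3 = 284

284


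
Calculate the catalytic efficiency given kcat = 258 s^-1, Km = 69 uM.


Catalytic efficiency = kcat / Km
= 258 / 69
= 3.7391 uM^-1*s^-1

3.7391 uM^-1*s^-1


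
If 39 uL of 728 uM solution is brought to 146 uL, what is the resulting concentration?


C2 = C1 * V1 / V2
C2 = 728 * 39 / 146
C2 = 194.4658 uM

194.4658 uM


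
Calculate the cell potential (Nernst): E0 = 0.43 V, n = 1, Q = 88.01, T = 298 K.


E = E0 - (RT/nF) * ln(Q)
E = 0.43 - (8.314 * 298 / (1 * 96485)) * ln(88.01)
E = 0.315 V

0.315 V


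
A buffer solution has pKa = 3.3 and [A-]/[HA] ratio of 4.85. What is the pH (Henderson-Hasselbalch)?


pH = pKa + log10([A-]/[HA])
pH = 3.3 + log10(4.85)
pH = 3.9857

3.9857


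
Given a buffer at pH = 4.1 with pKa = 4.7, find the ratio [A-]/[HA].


[A-]/[HA] = 10^(pH - pKa)
= 10^(4.1 - 4.7)
= 0.2512

0.2512


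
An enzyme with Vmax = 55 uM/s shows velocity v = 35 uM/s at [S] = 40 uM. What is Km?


Km = [S] * (Vmax - v) / v
Km = 40 * (55 - 35) / 35
Km = 22.8571 uM

22.8571 uM


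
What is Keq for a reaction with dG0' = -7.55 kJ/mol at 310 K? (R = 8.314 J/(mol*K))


Keq = exp(-dG0 * 1000 / (R * T))
Keq = exp(-(-7.55) * 1000 / (8.314 * 310))
Keq = 18.716

18.716


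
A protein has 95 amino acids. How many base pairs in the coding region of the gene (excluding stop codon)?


Each amino acid = 1 codon = 3 bp
bp = 95 * 3 = 285 bp

285 bp


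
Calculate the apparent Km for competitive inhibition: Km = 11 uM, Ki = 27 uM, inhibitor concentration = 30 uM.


Km_app = Km * (1 + [I]/Ki)
Km_app = 11 * (1 + 30/27)
Km_app = 23.2222 uM

23.2222 uM


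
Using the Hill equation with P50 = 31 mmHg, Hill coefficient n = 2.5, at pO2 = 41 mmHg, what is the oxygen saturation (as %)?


Y = pO2^n / (P50^n + pO2^n)
Y = 41^2.5 / (31^2.5 + 41^2.5)
Y = 66.8%

66.8%


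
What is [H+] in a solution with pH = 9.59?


[H+] = 10^(-pH)
[H+] = 10^(-9.59)
[H+] = 2.570e-10 M

2.570e-10 M


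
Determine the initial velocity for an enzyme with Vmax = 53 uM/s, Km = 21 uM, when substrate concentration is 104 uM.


v = Vmax * [S] / (Km + [S])
v = 53 * 104 / (21 + 104)
v = 44.096 uM/s

44.096 uM/s


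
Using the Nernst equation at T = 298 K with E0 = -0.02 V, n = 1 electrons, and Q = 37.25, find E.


E = E0 - (RT/nF) * ln(Q)
E = -0.02 - (8.314 * 298 / (1 * 96485)) * ln(37.25)
E = -0.1129 V

-0.1129 V


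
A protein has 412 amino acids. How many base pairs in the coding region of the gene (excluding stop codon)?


Each amino acid = 1 codon = 3 bp
bp = 412 * 3 = 1236 bp

1236 bp


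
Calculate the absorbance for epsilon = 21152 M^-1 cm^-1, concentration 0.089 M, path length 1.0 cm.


A = epsilon * c * l
A = 21152 * 0.089 * 1.0
A = 1882.528

1882.528


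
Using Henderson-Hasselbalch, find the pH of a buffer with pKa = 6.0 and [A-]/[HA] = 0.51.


pH = pKa + log10([A-]/[HA])
pH = 6.0 + log10(0.51)
pH = 5.7076

5.7076


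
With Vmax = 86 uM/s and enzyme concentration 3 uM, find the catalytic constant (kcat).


kcat = Vmax / [E]t
kcat = 86 / 3
kcat = 28.6667 s^-1

28.6667 s^-1


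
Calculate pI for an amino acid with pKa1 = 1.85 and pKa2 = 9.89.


pI = (pKa1 + pKa2) / 2
pI = (1.85 + 9.89) / 2
pI = 5.87

5.87


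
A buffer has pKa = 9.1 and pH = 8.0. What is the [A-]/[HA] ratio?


[A-]/[HA] = 10^(pH - pKa)
= 10^(8.0 - 9.1)
= 0.0794

0.0794


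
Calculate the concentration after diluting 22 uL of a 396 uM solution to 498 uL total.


C2 = C1 * V1 / V2
C2 = 396 * 22 / 498
C2 = 17.494 uM

17.494 uM


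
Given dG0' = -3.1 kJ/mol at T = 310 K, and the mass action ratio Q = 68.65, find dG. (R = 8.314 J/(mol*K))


dG = dG0' + RT * ln(Q) / 1000
dG = -3.1 + 8.314 * 310 * ln(68.65) / 1000
dG = 7.7996 kJ/mol

7.7996 kJ/mol


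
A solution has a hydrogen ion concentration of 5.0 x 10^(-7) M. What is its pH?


pH = -log10([H+])
pH = -log10(5.0 x 10^(-7))
pH = 6.301

6.301


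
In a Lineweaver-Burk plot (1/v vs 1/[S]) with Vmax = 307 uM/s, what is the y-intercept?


y-intercept = 1/Vmax
= 1/307
= 0.0033 s/uM

0.0033 s/uM


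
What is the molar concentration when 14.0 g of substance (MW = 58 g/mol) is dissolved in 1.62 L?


C = (mass / MW) / volume
C = (14.0 / 58) / 1.62
C = 0.149 M

0.149 M
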